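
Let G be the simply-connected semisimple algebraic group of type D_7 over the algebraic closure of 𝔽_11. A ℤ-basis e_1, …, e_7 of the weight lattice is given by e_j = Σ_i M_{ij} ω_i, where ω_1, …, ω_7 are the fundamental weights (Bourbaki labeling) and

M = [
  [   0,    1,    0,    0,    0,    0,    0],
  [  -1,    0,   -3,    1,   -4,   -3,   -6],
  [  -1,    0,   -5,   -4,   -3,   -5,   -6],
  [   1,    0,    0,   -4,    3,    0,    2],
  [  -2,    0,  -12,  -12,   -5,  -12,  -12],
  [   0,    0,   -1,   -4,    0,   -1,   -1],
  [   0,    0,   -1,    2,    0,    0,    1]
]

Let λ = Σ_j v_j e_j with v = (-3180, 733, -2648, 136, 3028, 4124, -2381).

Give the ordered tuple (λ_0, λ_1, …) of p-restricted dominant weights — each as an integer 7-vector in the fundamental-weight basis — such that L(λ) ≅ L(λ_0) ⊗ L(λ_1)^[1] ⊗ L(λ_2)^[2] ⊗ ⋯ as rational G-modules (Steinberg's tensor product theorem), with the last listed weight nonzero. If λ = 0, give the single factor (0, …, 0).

((7, 6, 7, 4, 8, 9, 0), (0, 8, 8, 10, 7, 10, 5), (6, 8, 3, 4, 3, 2, 4))

Converting to the ω-basis (c_i = row i of M dotted with v = (-3180, 733, -2648, 136, 3028, 4124, -2381)):
  c_1 = 0*-3180 + 1*733 + 0*-2648 + 0*136 + 0*3028 + 0*4124 + 0*-2381 = 733
  c_2 = -1*-3180 + 0*733 + -3*-2648 + 1*136 + -4*3028 + -3*4124 + -6*-2381 = 1062
  c_3 = -1*-3180 + 0*733 + -5*-2648 + -4*136 + -3*3028 + -5*4124 + -6*-2381 = 458
  c_4 = 1*-3180 + 0*733 + 0*-2648 + -4*136 + 3*3028 + 0*4124 + 2*-2381 = 598
  c_5 = -2*-3180 + 0*733 + -12*-2648 + -12*136 + -5*3028 + -12*4124 + -12*-2381 = 448
  c_6 = 0*-3180 + 0*733 + -1*-2648 + -4*136 + 0*3028 + -1*4124 + -1*-2381 = 361
  c_7 = 0*-3180 + 0*733 + -1*-2648 + 2*136 + 0*3028 + 0*4124 + 1*-2381 = 539
Expand coordinatewise in base 11:
  c_1 = 733 = 7·11^0 + 0·11^1 + 6·11^2
  c_2 = 1062 = 6·11^0 + 8·11^1 + 8·11^2
  c_3 = 458 = 7·11^0 + 8·11^1 + 3·11^2
  c_4 = 598 = 4·11^0 + 10·11^1 + 4·11^2
  c_5 = 448 = 8·11^0 + 7·11^1 + 3·11^2
  c_6 = 361 = 9·11^0 + 10·11^1 + 2·11^2
  c_7 = 539 = 0·11^0 + 5·11^1 + 4·11^2
λ_0 = (7, 6, 7, 4, 8, 9, 0)
λ_1 = (0, 8, 8, 10, 7, 10, 5)
λ_2 = (6, 8, 3, 4, 3, 2, 4)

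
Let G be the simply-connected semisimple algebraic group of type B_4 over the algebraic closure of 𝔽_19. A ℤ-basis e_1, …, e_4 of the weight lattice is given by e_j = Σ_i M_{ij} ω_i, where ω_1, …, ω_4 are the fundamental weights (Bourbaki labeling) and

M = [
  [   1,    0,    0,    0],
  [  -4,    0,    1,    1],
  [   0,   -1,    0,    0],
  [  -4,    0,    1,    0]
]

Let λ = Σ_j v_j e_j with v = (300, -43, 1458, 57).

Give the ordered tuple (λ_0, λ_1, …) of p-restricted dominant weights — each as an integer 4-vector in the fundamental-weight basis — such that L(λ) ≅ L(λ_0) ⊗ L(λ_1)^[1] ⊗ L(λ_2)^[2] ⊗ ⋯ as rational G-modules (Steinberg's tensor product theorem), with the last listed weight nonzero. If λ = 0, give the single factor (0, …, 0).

((15, 11, 5, 11), (15, 16, 2, 13))

Converting to the ω-basis (c_i = row i of M dotted with v = (300, -43, 1458, 57)):
  c_1 = 1*300 + 0*-43 + 0*1458 + 0*57 = 300
  c_2 = -4*300 + 0*-43 + 1*1458 + 1*57 = 315
  c_3 = 0*300 + -1*-43 + 0*1458 + 0*57 = 43
  c_4 = -4*300 + 0*-43 + 1*1458 + 0*57 = 258
Writing each c_i in base p = 19:
  c_1 = 300 = 15·19^0 + 15·19^1
  c_2 = 315 = 11·19^0 + 16·19^1
  c_3 = 43 = 5·19^0 + 2·19^1
  c_4 = 258 = 11·19^0 + 13·19^1
p-restricted factor λ_0 = (15, 11, 5, 11)
p-restricted factor λ_1 = (15, 16, 2, 13)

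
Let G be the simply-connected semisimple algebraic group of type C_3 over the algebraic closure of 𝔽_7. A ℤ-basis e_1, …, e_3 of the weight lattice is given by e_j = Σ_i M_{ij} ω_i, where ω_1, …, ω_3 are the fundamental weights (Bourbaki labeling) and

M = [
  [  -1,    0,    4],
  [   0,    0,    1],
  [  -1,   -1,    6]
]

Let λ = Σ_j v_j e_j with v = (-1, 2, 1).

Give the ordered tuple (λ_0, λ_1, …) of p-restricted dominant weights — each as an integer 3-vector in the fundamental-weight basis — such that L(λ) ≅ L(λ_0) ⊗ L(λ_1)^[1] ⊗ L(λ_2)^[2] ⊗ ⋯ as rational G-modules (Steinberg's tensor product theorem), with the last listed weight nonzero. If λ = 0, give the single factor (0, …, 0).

((5, 1, 5),)

Converting to the ω-basis (c_i = row i of M dotted with v = (-1, 2, 1)):
  c_1 = -1*-1 + 0*2 + 4*1 = 5
  c_2 = 0*-1 + 0*2 + 1*1 = 1
  c_3 = -1*-1 + -1*2 + 6*1 = 5
p = 7; digits c_i = Σ_j d_{ij}·7^j, 0 ≤ d_{ij} < 7:
  c_1 = 5 = 5·7^0
  c_2 = 1 = 1·7^0
  c_3 = 5 = 5·7^0
p-restricted factor λ_0 = (5, 1, 5)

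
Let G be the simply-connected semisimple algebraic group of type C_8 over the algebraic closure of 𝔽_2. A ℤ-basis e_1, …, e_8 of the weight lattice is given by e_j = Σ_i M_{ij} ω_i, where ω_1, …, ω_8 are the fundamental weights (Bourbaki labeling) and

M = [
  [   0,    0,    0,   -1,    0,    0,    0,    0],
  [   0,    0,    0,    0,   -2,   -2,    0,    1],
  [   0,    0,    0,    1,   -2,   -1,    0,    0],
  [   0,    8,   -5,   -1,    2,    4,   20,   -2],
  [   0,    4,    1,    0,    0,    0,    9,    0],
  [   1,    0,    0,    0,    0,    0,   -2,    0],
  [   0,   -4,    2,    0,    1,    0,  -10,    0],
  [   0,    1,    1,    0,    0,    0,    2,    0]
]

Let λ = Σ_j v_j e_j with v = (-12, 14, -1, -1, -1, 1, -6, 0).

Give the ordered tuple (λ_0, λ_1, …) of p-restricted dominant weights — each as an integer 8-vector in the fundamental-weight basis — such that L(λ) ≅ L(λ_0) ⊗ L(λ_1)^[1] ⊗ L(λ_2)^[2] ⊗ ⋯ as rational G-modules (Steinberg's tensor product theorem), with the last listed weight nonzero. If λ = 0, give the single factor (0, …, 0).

((1, 0, 0, 0, 1, 0, 1, 1),)

Compute c_i = Σ_j M_{ij} v_j with v = (-12, 14, -1, -1, -1, 1, -6, 0):
  c_1 = 0*-12 + 0*14 + 0*-1 + -1*-1 + 0*-1 + 0*1 + 0*-6 + 0*0 = 1
  c_2 = 0*-12 + 0*14 + 0*-1 + 0*-1 + -2*-1 + -2*1 + 0*-6 + 1*0 = 0
  c_3 = 0*-12 + 0*14 + 0*-1 + 1*-1 + -2*-1 + -1*1 + 0*-6 + 0*0 = 0
  c_4 = 0*-12 + 8*14 + -5*-1 + -1*-1 + 2*-1 + 4*1 + 20*-6 + -2*0 = 0
  c_5 = 0*-12 + 4*14 + 1*-1 + 0*-1 + 0*-1 + 0*1 + 9*-6 + 0*0 = 1
  c_6 = 1*-12 + 0*14 + 0*-1 + 0*-1 + 0*-1 + 0*1 + -2*-6 + 0*0 = 0
  c_7 = 0*-12 + -4*14 + 2*-1 + 0*-1 + 1*-1 + 0*1 + -10*-6 + 0*0 = 1
  c_8 = 0*-12 + 1*14 + 1*-1 + 0*-1 + 0*-1 + 0*1 + 2*-6 + 0*0 = 1
Base-2 expansion of each c_i:
  c_1 = 1 = 1·2^0
  c_2 = 0
  c_3 = 0
  c_4 = 0
  c_5 = 1 = 1·2^0
  c_6 = 0
  c_7 = 1 = 1·2^0
  c_8 = 1 = 1·2^0
Factor λ_0 = (1, 0, 0, 0, 1, 0, 1, 1)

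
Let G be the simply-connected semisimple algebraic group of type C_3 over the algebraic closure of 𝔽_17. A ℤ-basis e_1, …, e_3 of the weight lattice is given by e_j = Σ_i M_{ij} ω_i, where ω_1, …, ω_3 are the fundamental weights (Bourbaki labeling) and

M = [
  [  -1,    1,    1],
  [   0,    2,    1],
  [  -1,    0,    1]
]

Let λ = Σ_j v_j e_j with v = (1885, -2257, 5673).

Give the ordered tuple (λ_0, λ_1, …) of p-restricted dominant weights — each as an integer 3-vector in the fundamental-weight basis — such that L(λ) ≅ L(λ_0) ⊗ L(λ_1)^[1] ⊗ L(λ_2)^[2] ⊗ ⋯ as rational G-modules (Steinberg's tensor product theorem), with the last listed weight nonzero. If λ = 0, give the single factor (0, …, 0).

Converting to the ω-basis (c_i = row i of M dotted with v = (1885, -2257, 5673)):
  c_1 = (-1)·(1885) + (1)·(-2257) + 1·5673 = 1531
  c_2 = 0·1885 + (2)·(-2257) + 1·5673 = 1159
  c_3 = (-1)·(1885) + (0)·(-2257) + 1·5673 = 3788
Writing each c_i in base p = 17:
  c_1 = 1531 = 1·17^0 + 5·17^1 + 5·17^2
  c_2 = 1159 = 3·17^0 + 0·17^1 + 4·17^2
  c_3 = 3788 = 14·17^0 + 1·17^1 + 13·17^2
p-restricted factor λ_0 = (1, 3, 14)
p-restricted factor λ_1 = (5, 0, 1)
p-restricted factor λ_2 = (5, 4, 13)

((1, 3, 14), (5, 0, 1), (5, 4, 13))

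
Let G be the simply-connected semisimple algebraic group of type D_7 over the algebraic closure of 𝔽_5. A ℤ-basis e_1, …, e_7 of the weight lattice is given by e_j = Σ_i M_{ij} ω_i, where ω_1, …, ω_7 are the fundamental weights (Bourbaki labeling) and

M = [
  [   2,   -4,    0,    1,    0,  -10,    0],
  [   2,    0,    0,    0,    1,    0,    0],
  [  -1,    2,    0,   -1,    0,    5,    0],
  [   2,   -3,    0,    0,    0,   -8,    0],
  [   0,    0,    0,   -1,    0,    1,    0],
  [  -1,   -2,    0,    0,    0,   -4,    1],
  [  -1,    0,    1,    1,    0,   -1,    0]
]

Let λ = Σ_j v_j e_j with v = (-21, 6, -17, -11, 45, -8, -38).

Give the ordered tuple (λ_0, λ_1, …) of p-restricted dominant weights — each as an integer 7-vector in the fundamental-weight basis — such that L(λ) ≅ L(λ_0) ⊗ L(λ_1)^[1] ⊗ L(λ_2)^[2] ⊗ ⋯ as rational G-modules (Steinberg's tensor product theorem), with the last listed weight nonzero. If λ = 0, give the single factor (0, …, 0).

((3, 3, 4, 4, 3, 3, 1),)

ω-coordinates c = M·v, v = (-21, 6, -17, -11, 45, -8, -38):
  c_1 = (2)·(-21) + (-4)·(6) + (0)·(-17) + (1)·(-11) + 0·45 + (-10)·(-8) + (0)·(-38) = 3
  c_2 = (2)·(-21) + 0·6 + (0)·(-17) + (0)·(-11) + 1·45 + (0)·(-8) + (0)·(-38) = 3
  c_3 = (-1)·(-21) + 2·6 + (0)·(-17) + (-1)·(-11) + 0·45 + (5)·(-8) + (0)·(-38) = 4
  c_4 = (2)·(-21) + (-3)·(6) + (0)·(-17) + (0)·(-11) + 0·45 + (-8)·(-8) + (0)·(-38) = 4
  c_5 = (0)·(-21) + 0·6 + (0)·(-17) + (-1)·(-11) + 0·45 + (1)·(-8) + (0)·(-38) = 3
  c_6 = (-1)·(-21) + (-2)·(6) + (0)·(-17) + (0)·(-11) + 0·45 + (-4)·(-8) + (1)·(-38) = 3
  c_7 = (-1)·(-21) + 0·6 + (1)·(-17) + (1)·(-11) + 0·45 + (-1)·(-8) + (0)·(-38) = 1
p = 5; digits c_i = Σ_j d_{ij}·5^j, 0 ≤ d_{ij} < 5:
  c_1 = 3 = 3·5^0
  c_2 = 3 = 3·5^0
  c_3 = 4 = 4·5^0
  c_4 = 4 = 4·5^0
  c_5 = 3 = 3·5^0
  c_6 = 3 = 3·5^0
  c_7 = 1 = 1·5^0
Factor λ_0 = (3, 3, 4, 4, 3, 3, 1)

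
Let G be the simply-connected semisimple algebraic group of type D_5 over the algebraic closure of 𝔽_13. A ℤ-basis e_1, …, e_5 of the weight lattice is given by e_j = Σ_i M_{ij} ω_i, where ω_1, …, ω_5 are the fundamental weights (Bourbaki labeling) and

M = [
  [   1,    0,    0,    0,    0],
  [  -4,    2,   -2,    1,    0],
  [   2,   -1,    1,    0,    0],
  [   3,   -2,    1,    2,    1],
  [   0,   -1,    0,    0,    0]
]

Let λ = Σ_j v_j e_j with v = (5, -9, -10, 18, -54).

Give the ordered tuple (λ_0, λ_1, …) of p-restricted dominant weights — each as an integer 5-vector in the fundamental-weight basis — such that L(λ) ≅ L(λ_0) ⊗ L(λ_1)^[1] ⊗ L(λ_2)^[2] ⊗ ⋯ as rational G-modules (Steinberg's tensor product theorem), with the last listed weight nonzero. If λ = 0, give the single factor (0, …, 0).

((5, 0, 9, 5, 9),)

In the fundamental-weight basis, λ has coordinates c = M·v (v = (5, -9, -10, 18, -54)):
  c_1 = 1*5 + 0*-9 + 0*-10 + 0*18 + 0*-54 = 5
  c_2 = -4*5 + 2*-9 + -2*-10 + 1*18 + 0*-54 = 0
  c_3 = 2*5 + -1*-9 + 1*-10 + 0*18 + 0*-54 = 9
  c_4 = 3*5 + -2*-9 + 1*-10 + 2*18 + 1*-54 = 5
  c_5 = 0*5 + -1*-9 + 0*-10 + 0*18 + 0*-54 = 9
p = 13; digits c_i = Σ_j d_{ij}·13^j, 0 ≤ d_{ij} < 13:
  c_1 = 5 = 5·13^0
  c_2 = 0
  c_3 = 9 = 9·13^0
  c_4 = 5 = 5·13^0
  c_5 = 9 = 9·13^0
p-restricted factor λ_0 = (5, 0, 9, 5, 9)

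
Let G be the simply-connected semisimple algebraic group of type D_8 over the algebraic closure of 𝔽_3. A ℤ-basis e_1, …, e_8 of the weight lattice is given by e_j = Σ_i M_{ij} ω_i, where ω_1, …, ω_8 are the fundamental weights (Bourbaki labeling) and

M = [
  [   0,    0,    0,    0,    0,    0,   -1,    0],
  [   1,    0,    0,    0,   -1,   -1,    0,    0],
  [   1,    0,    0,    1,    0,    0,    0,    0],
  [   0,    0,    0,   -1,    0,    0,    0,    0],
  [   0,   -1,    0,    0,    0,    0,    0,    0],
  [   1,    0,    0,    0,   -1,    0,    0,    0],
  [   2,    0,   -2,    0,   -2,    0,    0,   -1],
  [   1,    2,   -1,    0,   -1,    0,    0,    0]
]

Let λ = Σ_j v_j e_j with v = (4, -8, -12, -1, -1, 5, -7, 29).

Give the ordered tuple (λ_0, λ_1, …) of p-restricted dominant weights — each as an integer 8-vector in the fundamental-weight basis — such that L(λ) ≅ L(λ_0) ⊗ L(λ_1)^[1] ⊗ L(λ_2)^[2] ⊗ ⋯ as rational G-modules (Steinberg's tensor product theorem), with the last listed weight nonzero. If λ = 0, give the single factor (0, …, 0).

((1, 0, 0, 1, 2, 2, 2, 1), (2, 0, 1, 0, 2, 1, 1, 0))

Converting to the ω-basis (c_i = row i of M dotted with v = (4, -8, -12, -1, -1, 5, -7, 29)):
  c_1 = 0*4 + 0*-8 + 0*-12 + 0*-1 + 0*-1 + 0*5 + -1*-7 + 0*29 = 7
  c_2 = 1*4 + 0*-8 + 0*-12 + 0*-1 + -1*-1 + -1*5 + 0*-7 + 0*29 = 0
  c_3 = 1*4 + 0*-8 + 0*-12 + 1*-1 + 0*-1 + 0*5 + 0*-7 + 0*29 = 3
  c_4 = 0*4 + 0*-8 + 0*-12 + -1*-1 + 0*-1 + 0*5 + 0*-7 + 0*29 = 1
  c_5 = 0*4 + -1*-8 + 0*-12 + 0*-1 + 0*-1 + 0*5 + 0*-7 + 0*29 = 8
  c_6 = 1*4 + 0*-8 + 0*-12 + 0*-1 + -1*-1 + 0*5 + 0*-7 + 0*29 = 5
  c_7 = 2*4 + 0*-8 + -2*-12 + 0*-1 + -2*-1 + 0*5 + 0*-7 + -1*29 = 5
  c_8 = 1*4 + 2*-8 + -1*-12 + 0*-1 + -1*-1 + 0*5 + 0*-7 + 0*29 = 1
Base-3 expansion of each c_i:
  c_1 = 7 = 1·3^0 + 2·3^1
  c_2 = 0
  c_3 = 3 = 0·3^0 + 1·3^1
  c_4 = 1 = 1·3^0
  c_5 = 8 = 2·3^0 + 2·3^1
  c_6 = 5 = 2·3^0 + 1·3^1
  c_7 = 5 = 2·3^0 + 1·3^1
  c_8 = 1 = 1·3^0
p-restricted factor λ_0 = (1, 0, 0, 1, 2, 2, 2, 1)
p-restricted factor λ_1 = (2, 0, 1, 0, 2, 1, 1, 0)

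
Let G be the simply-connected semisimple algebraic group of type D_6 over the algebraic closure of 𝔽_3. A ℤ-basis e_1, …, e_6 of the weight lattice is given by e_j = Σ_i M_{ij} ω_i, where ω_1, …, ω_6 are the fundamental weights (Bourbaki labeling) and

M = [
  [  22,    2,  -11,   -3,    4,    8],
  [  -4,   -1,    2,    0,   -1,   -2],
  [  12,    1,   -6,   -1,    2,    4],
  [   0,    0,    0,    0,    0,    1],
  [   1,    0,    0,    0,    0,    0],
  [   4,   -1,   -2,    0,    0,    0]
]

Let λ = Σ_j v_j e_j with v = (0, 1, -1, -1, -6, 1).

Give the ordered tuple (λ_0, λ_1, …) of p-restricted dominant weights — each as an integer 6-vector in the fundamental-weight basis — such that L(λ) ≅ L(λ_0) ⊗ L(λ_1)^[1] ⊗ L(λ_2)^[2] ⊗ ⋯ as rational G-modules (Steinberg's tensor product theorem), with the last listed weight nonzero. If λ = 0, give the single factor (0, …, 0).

In the fundamental-weight basis, λ has coordinates c = M·v (v = (0, 1, -1, -1, -6, 1)):
  c_1 = 22·0 + 2·1 + (-11)·(-1) + (-3)·(-1) + (4)·(-6) + 8·1 = 0
  c_2 = (-4)·(0) + (-1)·(1) + (2)·(-1) + (0)·(-1) + (-1)·(-6) + (-2)·(1) = 1
  c_3 = 12·0 + 1·1 + (-6)·(-1) + (-1)·(-1) + (2)·(-6) + 4·1 = 0
  c_4 = 0·0 + 0·1 + (0)·(-1) + (0)·(-1) + (0)·(-6) + 1·1 = 1
  c_5 = 1·0 + 0·1 + (0)·(-1) + (0)·(-1) + (0)·(-6) + 0·1 = 0
  c_6 = 4·0 + (-1)·(1) + (-2)·(-1) + (0)·(-1) + (0)·(-6) + 0·1 = 1
Expand coordinatewise in base 3:
  c_1 = 0
  c_2 = 1 = 1·3^0
  c_3 = 0
  c_4 = 1 = 1·3^0
  c_5 = 0
  c_6 = 1 = 1·3^0
Factor λ_0 = (0, 1, 0, 1, 0, 1)

((0, 1, 0, 1, 0, 1),)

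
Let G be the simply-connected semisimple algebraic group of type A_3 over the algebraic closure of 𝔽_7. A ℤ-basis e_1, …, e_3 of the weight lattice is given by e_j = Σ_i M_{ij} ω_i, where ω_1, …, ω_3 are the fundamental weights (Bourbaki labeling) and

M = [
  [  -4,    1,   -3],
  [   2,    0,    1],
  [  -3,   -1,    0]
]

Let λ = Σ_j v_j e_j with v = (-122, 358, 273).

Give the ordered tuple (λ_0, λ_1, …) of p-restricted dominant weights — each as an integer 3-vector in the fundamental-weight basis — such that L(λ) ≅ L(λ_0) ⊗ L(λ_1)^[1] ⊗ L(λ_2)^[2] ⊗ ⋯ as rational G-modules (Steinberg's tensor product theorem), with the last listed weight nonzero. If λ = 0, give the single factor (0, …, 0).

ω-coordinates c = M·v, v = (-122, 358, 273):
  c_1 = (-4)·(-122) + 1·358 + (-3)·(273) = 27
  c_2 = (2)·(-122) + 0·358 + 1·273 = 29
  c_3 = (-3)·(-122) + (-1)·(358) + 0·273 = 8
p = 7; digits c_i = Σ_j d_{ij}·7^j, 0 ≤ d_{ij} < 7:
  c_1 = 27 = 6·7^0 + 3·7^1
  c_2 = 29 = 1·7^0 + 4·7^1
  c_3 = 8 = 1·7^0 + 1·7^1
p-restricted factor λ_0 = (6, 1, 1)
p-restricted factor λ_1 = (3, 4, 1)

((6, 1, 1), (3, 4, 1))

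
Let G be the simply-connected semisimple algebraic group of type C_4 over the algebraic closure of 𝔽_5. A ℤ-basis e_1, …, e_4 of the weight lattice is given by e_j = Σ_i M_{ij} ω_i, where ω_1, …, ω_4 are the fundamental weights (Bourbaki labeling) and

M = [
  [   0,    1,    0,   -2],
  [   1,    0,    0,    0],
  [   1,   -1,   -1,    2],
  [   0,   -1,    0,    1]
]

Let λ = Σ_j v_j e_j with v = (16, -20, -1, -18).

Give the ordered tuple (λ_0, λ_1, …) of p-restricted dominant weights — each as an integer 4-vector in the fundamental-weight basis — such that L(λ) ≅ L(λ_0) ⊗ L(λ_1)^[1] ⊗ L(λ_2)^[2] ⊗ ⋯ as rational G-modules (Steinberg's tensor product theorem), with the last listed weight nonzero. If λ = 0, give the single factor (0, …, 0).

ω-coordinates c = M·v, v = (16, -20, -1, -18):
  c_1 = (0)·(16) + (1)·(-20) + (0)·(-1) + (-2)·(-18) = 16
  c_2 = (1)·(16) + (0)·(-20) + (0)·(-1) + (0)·(-18) = 16
  c_3 = (1)·(16) + (-1)·(-20) + (-1)·(-1) + (2)·(-18) = 1
  c_4 = (0)·(16) + (-1)·(-20) + (0)·(-1) + (1)·(-18) = 2
p = 5; digits c_i = Σ_j d_{ij}·5^j, 0 ≤ d_{ij} < 5:
  c_1 = 16 = 1·5^0 + 3·5^1
  c_2 = 16 = 1·5^0 + 3·5^1
  c_3 = 1 = 1·5^0
  c_4 = 2 = 2·5^0
Factor λ_0 = (1, 1, 1, 2)
Factor λ_1 = (3, 3, 0, 0)

((1, 1, 1, 2), (3, 3, 0, 0))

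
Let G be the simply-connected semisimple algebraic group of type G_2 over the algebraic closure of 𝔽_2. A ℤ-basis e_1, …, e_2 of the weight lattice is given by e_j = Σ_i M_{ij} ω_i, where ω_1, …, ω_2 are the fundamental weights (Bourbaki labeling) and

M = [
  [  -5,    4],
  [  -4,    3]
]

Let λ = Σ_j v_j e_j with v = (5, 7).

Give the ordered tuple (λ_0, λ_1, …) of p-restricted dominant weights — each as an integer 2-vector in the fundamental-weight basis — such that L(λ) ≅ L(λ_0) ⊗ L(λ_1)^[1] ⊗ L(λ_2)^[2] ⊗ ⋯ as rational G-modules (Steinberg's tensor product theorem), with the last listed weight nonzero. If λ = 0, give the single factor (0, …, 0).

ω-coordinates c = M·v, v = (5, 7):
  c_1 = (-5)·(5) + (4)·(7) = 3
  c_2 = (-4)·(5) + (3)·(7) = 1
Base-2 expansion of each c_i:
  c_1 = 3 = 1·2^0 + 1·2^1
  c_2 = 1 = 1·2^0
p-restricted factor λ_0 = (1, 1)
p-restricted factor λ_1 = (1, 0)

((1, 1), (1, 0))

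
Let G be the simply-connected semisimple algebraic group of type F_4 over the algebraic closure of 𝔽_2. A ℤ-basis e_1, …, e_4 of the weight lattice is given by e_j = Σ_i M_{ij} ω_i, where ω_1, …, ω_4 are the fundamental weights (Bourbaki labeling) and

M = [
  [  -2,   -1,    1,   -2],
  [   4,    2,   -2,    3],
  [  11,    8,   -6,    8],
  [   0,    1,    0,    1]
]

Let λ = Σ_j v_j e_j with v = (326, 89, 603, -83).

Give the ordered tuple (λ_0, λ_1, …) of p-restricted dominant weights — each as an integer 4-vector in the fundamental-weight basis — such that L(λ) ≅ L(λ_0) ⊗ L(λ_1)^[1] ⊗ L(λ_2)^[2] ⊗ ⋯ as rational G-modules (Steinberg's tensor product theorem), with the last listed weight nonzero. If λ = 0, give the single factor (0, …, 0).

Compute c_i = Σ_j M_{ij} v_j with v = (326, 89, 603, -83):
  c_1 = -2*326 + -1*89 + 1*603 + -2*-83 = 28
  c_2 = 4*326 + 2*89 + -2*603 + 3*-83 = 27
  c_3 = 11*326 + 8*89 + -6*603 + 8*-83 = 16
  c_4 = 0*326 + 1*89 + 0*603 + 1*-83 = 6
Base-2 expansion of each c_i:
  c_1 = 28 = 0·2^0 + 0·2^1 + 1·2^2 + 1·2^3 + 1·2^4
  c_2 = 27 = 1·2^0 + 1·2^1 + 0·2^2 + 1·2^3 + 1·2^4
  c_3 = 16 = 0·2^0 + 0·2^1 + 0·2^2 + 0·2^3 + 1·2^4
  c_4 = 6 = 0·2^0 + 1·2^1 + 1·2^2
λ_0 = (0, 1, 0, 0)
λ_1 = (0, 1, 0, 1)
λ_2 = (1, 0, 0, 1)
λ_3 = (1, 1, 0, 0)
λ_4 = (1, 1, 1, 0)

((0, 1, 0, 0), (0, 1, 0, 1), (1, 0, 0, 1), (1, 1, 0, 0), (1, 1, 1, 0))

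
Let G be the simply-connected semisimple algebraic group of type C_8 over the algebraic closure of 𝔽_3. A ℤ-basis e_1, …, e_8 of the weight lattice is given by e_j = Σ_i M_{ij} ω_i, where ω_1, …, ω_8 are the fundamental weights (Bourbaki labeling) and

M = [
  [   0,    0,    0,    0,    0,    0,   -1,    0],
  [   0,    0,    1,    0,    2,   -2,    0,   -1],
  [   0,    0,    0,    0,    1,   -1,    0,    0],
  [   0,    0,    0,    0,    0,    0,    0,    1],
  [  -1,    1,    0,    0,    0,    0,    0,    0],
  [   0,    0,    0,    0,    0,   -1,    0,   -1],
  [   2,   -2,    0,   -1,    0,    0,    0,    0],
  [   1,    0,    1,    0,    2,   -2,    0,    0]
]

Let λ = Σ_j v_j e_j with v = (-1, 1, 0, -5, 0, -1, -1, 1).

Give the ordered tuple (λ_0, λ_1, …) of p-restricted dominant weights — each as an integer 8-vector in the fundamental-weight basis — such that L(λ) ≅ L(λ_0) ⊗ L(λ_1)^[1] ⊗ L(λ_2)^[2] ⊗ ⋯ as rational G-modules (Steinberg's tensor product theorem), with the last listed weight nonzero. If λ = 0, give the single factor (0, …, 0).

((1, 1, 1, 1, 2, 0, 1, 1),)

Converting to the ω-basis (c_i = row i of M dotted with v = (-1, 1, 0, -5, 0, -1, -1, 1)):
  c_1 = (0)·(-1) + 0·1 + 0·0 + (0)·(-5) + 0·0 + (0)·(-1) + (-1)·(-1) + 0·1 = 1
  c_2 = (0)·(-1) + 0·1 + 1·0 + (0)·(-5) + 2·0 + (-2)·(-1) + (0)·(-1) + (-1)·(1) = 1
  c_3 = (0)·(-1) + 0·1 + 0·0 + (0)·(-5) + 1·0 + (-1)·(-1) + (0)·(-1) + 0·1 = 1
  c_4 = (0)·(-1) + 0·1 + 0·0 + (0)·(-5) + 0·0 + (0)·(-1) + (0)·(-1) + 1·1 = 1
  c_5 = (-1)·(-1) + 1·1 + 0·0 + (0)·(-5) + 0·0 + (0)·(-1) + (0)·(-1) + 0·1 = 2
  c_6 = (0)·(-1) + 0·1 + 0·0 + (0)·(-5) + 0·0 + (-1)·(-1) + (0)·(-1) + (-1)·(1) = 0
  c_7 = (2)·(-1) + (-2)·(1) + 0·0 + (-1)·(-5) + 0·0 + (0)·(-1) + (0)·(-1) + 0·1 = 1
  c_8 = (1)·(-1) + 0·1 + 1·0 + (0)·(-5) + 2·0 + (-2)·(-1) + (0)·(-1) + 0·1 = 1
Base-3 expansion of each c_i:
  c_1 = 1 = 1·3^0
  c_2 = 1 = 1·3^0
  c_3 = 1 = 1·3^0
  c_4 = 1 = 1·3^0
  c_5 = 2 = 2·3^0
  c_6 = 0
  c_7 = 1 = 1·3^0
  c_8 = 1 = 1·3^0
λ_0 = (1, 1, 1, 1, 2, 0, 1, 1)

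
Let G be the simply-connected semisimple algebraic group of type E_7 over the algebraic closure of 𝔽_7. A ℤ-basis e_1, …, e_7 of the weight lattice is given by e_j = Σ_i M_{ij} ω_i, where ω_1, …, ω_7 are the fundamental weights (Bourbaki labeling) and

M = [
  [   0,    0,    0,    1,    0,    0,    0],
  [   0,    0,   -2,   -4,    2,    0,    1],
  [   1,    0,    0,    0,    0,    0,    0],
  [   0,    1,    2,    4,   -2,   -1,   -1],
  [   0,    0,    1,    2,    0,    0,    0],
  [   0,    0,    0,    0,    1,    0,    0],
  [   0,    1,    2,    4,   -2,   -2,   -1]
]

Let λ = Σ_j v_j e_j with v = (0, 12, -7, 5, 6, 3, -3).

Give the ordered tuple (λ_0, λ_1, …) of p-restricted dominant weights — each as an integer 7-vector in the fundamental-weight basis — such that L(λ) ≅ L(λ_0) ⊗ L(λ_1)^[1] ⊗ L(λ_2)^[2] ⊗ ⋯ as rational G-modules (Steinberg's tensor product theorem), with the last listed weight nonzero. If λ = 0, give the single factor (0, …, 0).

Converting to the ω-basis (c_i = row i of M dotted with v = (0, 12, -7, 5, 6, 3, -3)):
  c_1 = (0)·(0) + (0)·(12) + (0)·(-7) + (1)·(5) + (0)·(6) + (0)·(3) + (0)·(-3) = 5
  c_2 = (0)·(0) + (0)·(12) + (-2)·(-7) + (-4)·(5) + (2)·(6) + (0)·(3) + (1)·(-3) = 3
  c_3 = (1)·(0) + (0)·(12) + (0)·(-7) + (0)·(5) + (0)·(6) + (0)·(3) + (0)·(-3) = 0
  c_4 = (0)·(0) + (1)·(12) + (2)·(-7) + (4)·(5) + (-2)·(6) + (-1)·(3) + (-1)·(-3) = 6
  c_5 = (0)·(0) + (0)·(12) + (1)·(-7) + (2)·(5) + (0)·(6) + (0)·(3) + (0)·(-3) = 3
  c_6 = (0)·(0) + (0)·(12) + (0)·(-7) + (0)·(5) + (1)·(6) + (0)·(3) + (0)·(-3) = 6
  c_7 = (0)·(0) + (1)·(12) + (2)·(-7) + (4)·(5) + (-2)·(6) + (-2)·(3) + (-1)·(-3) = 3
Base-7 expansion of each c_i:
  c_1 = 5 = 5·7^0
  c_2 = 3 = 3·7^0
  c_3 = 0
  c_4 = 6 = 6·7^0
  c_5 = 3 = 3·7^0
  c_6 = 6 = 6·7^0
  c_7 = 3 = 3·7^0
λ_0 = (5, 3, 0, 6, 3, 6, 3)

((5, 3, 0, 6, 3, 6, 3),)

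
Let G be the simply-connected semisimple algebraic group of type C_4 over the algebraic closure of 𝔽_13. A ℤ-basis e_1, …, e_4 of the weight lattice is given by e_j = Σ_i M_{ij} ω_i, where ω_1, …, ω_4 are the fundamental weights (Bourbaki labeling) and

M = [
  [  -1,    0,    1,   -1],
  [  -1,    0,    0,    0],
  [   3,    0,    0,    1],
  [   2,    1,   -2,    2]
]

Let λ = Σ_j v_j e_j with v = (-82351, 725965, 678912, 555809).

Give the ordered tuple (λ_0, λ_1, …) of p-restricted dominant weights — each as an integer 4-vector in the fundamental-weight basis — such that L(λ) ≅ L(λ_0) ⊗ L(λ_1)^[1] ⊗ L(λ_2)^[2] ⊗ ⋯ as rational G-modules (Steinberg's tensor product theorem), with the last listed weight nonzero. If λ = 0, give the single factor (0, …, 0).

((2, 9, 6, 2), (9, 3, 12, 3), (6, 6, 6, 5), (2, 11, 10, 0), (7, 2, 10, 11))

Converting to the ω-basis (c_i = row i of M dotted with v = (-82351, 725965, 678912, 555809)):
  c_1 = (-1)·(-82351) + (0)·(725965) + (1)·(678912) + (-1)·(555809) = 205454
  c_2 = (-1)·(-82351) + (0)·(725965) + (0)·(678912) + (0)·(555809) = 82351
  c_3 = (3)·(-82351) + (0)·(725965) + (0)·(678912) + (1)·(555809) = 308756
  c_4 = (2)·(-82351) + (1)·(725965) + (-2)·(678912) + (2)·(555809) = 315057
p = 13; digits c_i = Σ_j d_{ij}·13^j, 0 ≤ d_{ij} < 13:
  c_1 = 205454 = 2·13^0 + 9·13^1 + 6·13^2 + 2·13^3 + 7·13^4
  c_2 = 82351 = 9·13^0 + 3·13^1 + 6·13^2 + 11·13^3 + 2·13^4
  c_3 = 308756 = 6·13^0 + 12·13^1 + 6·13^2 + 10·13^3 + 10·13^4
  c_4 = 315057 = 2·13^0 + 3·13^1 + 5·13^2 + 0·13^3 + 11·13^4
Factor λ_0 = (2, 9, 6, 2)
Factor λ_1 = (9, 3, 12, 3)
Factor λ_2 = (6, 6, 6, 5)
Factor λ_3 = (2, 11, 10, 0)
Factor λ_4 = (7, 2, 10, 11)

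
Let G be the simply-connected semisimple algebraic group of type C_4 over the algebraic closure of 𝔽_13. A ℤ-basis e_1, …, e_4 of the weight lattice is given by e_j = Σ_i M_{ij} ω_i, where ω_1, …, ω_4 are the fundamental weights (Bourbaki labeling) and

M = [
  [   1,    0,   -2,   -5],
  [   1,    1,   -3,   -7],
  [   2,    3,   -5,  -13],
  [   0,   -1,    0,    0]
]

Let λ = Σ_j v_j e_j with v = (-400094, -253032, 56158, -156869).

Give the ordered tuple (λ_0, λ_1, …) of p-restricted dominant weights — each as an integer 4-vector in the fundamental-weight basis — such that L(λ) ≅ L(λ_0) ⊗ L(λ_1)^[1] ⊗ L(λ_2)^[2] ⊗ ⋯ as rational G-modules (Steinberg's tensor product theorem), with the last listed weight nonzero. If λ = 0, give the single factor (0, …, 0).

((1, 12, 11, 0), (1, 12, 10, 3), (10, 10, 8, 2), (6, 8, 12, 11), (9, 9, 6, 8))

In the fundamental-weight basis, λ has coordinates c = M·v (v = (-400094, -253032, 56158, -156869)):
  c_1 = (1)·(-400094) + (0)·(-253032) + (-2)·(56158) + (-5)·(-156869) = 271935
  c_2 = (1)·(-400094) + (1)·(-253032) + (-3)·(56158) + (-7)·(-156869) = 276483
  c_3 = (2)·(-400094) + (3)·(-253032) + (-5)·(56158) + (-13)·(-156869) = 199223
  c_4 = (0)·(-400094) + (-1)·(-253032) + (0)·(56158) + (0)·(-156869) = 253032
p = 13; digits c_i = Σ_j d_{ij}·13^j, 0 ≤ d_{ij} < 13:
  c_1 = 271935 = 1·13^0 + 1·13^1 + 10·13^2 + 6·13^3 + 9·13^4
  c_2 = 276483 = 12·13^0 + 12·13^1 + 10·13^2 + 8·13^3 + 9·13^4
  c_3 = 199223 = 11·13^0 + 10·13^1 + 8·13^2 + 12·13^3 + 6·13^4
  c_4 = 253032 = 0·13^0 + 3·13^1 + 2·13^2 + 11·13^3 + 8·13^4
Factor λ_0 = (1, 12, 11, 0)
Factor λ_1 = (1, 12, 10, 3)
Factor λ_2 = (10, 10, 8, 2)
Factor λ_3 = (6, 8, 12, 11)
Factor λ_4 = (9, 9, 6, 8)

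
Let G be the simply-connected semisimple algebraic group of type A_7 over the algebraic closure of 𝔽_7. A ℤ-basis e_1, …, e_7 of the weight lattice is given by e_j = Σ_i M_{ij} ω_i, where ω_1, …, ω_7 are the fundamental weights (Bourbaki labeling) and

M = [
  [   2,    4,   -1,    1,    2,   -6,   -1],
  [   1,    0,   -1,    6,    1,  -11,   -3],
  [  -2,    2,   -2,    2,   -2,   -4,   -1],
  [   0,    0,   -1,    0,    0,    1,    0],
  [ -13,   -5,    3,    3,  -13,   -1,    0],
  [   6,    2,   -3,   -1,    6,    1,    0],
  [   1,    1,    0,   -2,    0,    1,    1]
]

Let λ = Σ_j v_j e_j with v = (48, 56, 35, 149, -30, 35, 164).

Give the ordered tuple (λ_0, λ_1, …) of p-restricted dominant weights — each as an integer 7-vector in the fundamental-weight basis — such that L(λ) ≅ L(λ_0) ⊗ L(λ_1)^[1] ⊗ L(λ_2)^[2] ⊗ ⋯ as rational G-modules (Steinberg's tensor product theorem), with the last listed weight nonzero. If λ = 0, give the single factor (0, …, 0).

ω-coordinates c = M·v, v = (48, 56, 35, 149, -30, 35, 164):
  c_1 = 2*48 + 4*56 + -1*35 + 1*149 + 2*-30 + -6*35 + -1*164 = 0
  c_2 = 1*48 + 0*56 + -1*35 + 6*149 + 1*-30 + -11*35 + -3*164 = 0
  c_3 = -2*48 + 2*56 + -2*35 + 2*149 + -2*-30 + -4*35 + -1*164 = 0
  c_4 = 0*48 + 0*56 + -1*35 + 0*149 + 0*-30 + 1*35 + 0*164 = 0
  c_5 = -13*48 + -5*56 + 3*35 + 3*149 + -13*-30 + -1*35 + 0*164 = 3
  c_6 = 6*48 + 2*56 + -3*35 + -1*149 + 6*-30 + 1*35 + 0*164 = 1
  c_7 = 1*48 + 1*56 + 0*35 + -2*149 + 0*-30 + 1*35 + 1*164 = 5
Writing each c_i in base p = 7:
  c_1 = 0
  c_2 = 0
  c_3 = 0
  c_4 = 0
  c_5 = 3 = 3·7^0
  c_6 = 1 = 1·7^0
  c_7 = 5 = 5·7^0
Factor λ_0 = (0, 0, 0, 0, 3, 1, 5)

((0, 0, 0, 0, 3, 1, 5),)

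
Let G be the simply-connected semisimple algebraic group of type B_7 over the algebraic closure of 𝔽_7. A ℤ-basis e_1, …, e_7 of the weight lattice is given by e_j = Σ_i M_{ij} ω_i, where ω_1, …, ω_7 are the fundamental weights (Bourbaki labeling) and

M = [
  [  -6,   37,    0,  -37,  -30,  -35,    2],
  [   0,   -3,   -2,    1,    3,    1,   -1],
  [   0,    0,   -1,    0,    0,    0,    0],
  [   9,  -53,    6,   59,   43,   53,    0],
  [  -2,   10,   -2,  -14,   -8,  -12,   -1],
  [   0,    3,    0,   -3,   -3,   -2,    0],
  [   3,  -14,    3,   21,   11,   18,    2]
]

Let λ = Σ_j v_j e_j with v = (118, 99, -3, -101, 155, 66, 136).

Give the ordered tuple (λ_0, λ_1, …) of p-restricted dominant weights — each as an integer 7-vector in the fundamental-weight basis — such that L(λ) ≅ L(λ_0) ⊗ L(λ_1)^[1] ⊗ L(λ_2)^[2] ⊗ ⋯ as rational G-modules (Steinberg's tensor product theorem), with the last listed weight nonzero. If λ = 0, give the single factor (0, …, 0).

((4, 3, 3, 1, 6, 3, 3),)

ω-coordinates c = M·v, v = (118, 99, -3, -101, 155, 66, 136):
  c_1 = (-6)·(118) + (37)·(99) + (0)·(-3) + (-37)·(-101) + (-30)·(155) + (-35)·(66) + (2)·(136) = 4
  c_2 = (0)·(118) + (-3)·(99) + (-2)·(-3) + (1)·(-101) + (3)·(155) + (1)·(66) + (-1)·(136) = 3
  c_3 = (0)·(118) + (0)·(99) + (-1)·(-3) + (0)·(-101) + (0)·(155) + (0)·(66) + (0)·(136) = 3
  c_4 = (9)·(118) + (-53)·(99) + (6)·(-3) + (59)·(-101) + (43)·(155) + (53)·(66) + (0)·(136) = 1
  c_5 = (-2)·(118) + (10)·(99) + (-2)·(-3) + (-14)·(-101) + (-8)·(155) + (-12)·(66) + (-1)·(136) = 6
  c_6 = (0)·(118) + (3)·(99) + (0)·(-3) + (-3)·(-101) + (-3)·(155) + (-2)·(66) + (0)·(136) = 3
  c_7 = (3)·(118) + (-14)·(99) + (3)·(-3) + (21)·(-101) + (11)·(155) + (18)·(66) + (2)·(136) = 3
Writing each c_i in base p = 7:
  c_1 = 4 = 4·7^0
  c_2 = 3 = 3·7^0
  c_3 = 3 = 3·7^0
  c_4 = 1 = 1·7^0
  c_5 = 6 = 6·7^0
  c_6 = 3 = 3·7^0
  c_7 = 3 = 3·7^0
p-restricted factor λ_0 = (4, 3, 3, 1, 6, 3, 3)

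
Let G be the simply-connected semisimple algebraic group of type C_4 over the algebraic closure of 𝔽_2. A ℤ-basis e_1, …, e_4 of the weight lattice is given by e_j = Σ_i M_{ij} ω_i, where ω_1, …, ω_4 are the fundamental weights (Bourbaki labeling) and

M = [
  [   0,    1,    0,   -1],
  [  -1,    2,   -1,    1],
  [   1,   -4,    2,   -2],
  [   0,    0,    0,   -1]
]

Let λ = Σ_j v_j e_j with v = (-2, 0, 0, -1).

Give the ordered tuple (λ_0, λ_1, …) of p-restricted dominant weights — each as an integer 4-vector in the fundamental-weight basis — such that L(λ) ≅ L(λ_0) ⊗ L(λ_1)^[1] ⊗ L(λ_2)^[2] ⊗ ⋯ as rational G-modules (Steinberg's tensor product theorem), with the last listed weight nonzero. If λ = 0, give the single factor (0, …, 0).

In the fundamental-weight basis, λ has coordinates c = M·v (v = (-2, 0, 0, -1)):
  c_1 = 0*-2 + 1*0 + 0*0 + -1*-1 = 1
  c_2 = -1*-2 + 2*0 + -1*0 + 1*-1 = 1
  c_3 = 1*-2 + -4*0 + 2*0 + -2*-1 = 0
  c_4 = 0*-2 + 0*0 + 0*0 + -1*-1 = 1
Expand coordinatewise in base 2:
  c_1 = 1 = 1·2^0
  c_2 = 1 = 1·2^0
  c_3 = 0
  c_4 = 1 = 1·2^0
λ_0 = (1, 1, 0, 1)

((1, 1, 0, 1),)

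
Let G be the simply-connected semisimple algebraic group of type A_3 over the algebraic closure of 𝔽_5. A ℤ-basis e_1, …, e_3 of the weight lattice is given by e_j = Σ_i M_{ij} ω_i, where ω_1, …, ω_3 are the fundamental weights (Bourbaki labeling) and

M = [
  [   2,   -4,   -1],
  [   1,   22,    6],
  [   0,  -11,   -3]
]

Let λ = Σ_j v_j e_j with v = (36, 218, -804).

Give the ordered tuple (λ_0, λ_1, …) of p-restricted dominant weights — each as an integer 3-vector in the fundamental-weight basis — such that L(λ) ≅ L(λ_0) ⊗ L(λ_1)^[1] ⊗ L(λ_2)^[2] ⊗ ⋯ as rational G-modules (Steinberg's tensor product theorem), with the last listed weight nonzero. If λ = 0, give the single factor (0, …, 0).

In the fundamental-weight basis, λ has coordinates c = M·v (v = (36, 218, -804)):
  c_1 = (2)·(36) + (-4)·(218) + (-1)·(-804) = 4
  c_2 = (1)·(36) + (22)·(218) + (6)·(-804) = 8
  c_3 = (0)·(36) + (-11)·(218) + (-3)·(-804) = 14
Base-5 expansion of each c_i:
  c_1 = 4 = 4·5^0
  c_2 = 8 = 3·5^0 + 1·5^1
  c_3 = 14 = 4·5^0 + 2·5^1
λ_0 = (4, 3, 4)
λ_1 = (0, 1, 2)

((4, 3, 4), (0, 1, 2))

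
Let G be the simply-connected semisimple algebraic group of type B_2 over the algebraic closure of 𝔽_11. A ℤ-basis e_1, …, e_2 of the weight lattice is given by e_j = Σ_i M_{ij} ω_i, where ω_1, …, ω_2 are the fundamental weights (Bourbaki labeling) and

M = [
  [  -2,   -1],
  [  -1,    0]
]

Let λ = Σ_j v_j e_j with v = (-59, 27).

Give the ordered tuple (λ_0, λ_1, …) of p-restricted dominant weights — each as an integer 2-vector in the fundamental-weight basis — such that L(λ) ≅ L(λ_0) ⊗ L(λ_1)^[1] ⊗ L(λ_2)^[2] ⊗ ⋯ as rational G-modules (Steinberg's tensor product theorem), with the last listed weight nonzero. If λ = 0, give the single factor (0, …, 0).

Change of basis e → ω: c = M·v where v = (-59, 27):
  c_1 = -2*-59 + -1*27 = 91
  c_2 = -1*-59 + 0*27 = 59
Base-11 expansion of each c_i:
  c_1 = 91 = 3·11^0 + 8·11^1
  c_2 = 59 = 4·11^0 + 5·11^1
λ_0 = (3, 4)
λ_1 = (8, 5)

((3, 4), (8, 5))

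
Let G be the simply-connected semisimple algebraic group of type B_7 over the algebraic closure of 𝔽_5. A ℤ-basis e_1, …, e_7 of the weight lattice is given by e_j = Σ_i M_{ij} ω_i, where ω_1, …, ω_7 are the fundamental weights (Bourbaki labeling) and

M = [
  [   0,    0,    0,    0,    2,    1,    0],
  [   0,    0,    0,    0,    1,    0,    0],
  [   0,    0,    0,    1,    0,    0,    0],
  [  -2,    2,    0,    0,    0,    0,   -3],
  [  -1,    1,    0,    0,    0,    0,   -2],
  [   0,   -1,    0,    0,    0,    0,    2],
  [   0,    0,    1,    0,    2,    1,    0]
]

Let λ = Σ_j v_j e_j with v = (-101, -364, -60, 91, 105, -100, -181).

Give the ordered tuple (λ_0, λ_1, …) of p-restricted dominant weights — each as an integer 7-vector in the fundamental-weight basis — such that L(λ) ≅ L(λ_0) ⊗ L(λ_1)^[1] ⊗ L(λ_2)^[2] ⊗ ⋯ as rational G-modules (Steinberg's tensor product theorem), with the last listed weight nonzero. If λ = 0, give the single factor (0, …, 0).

ω-coordinates c = M·v, v = (-101, -364, -60, 91, 105, -100, -181):
  c_1 = (0)·(-101) + (0)·(-364) + (0)·(-60) + 0·91 + 2·105 + (1)·(-100) + (0)·(-181) = 110
  c_2 = (0)·(-101) + (0)·(-364) + (0)·(-60) + 0·91 + 1·105 + (0)·(-100) + (0)·(-181) = 105
  c_3 = (0)·(-101) + (0)·(-364) + (0)·(-60) + 1·91 + 0·105 + (0)·(-100) + (0)·(-181) = 91
  c_4 = (-2)·(-101) + (2)·(-364) + (0)·(-60) + 0·91 + 0·105 + (0)·(-100) + (-3)·(-181) = 17
  c_5 = (-1)·(-101) + (1)·(-364) + (0)·(-60) + 0·91 + 0·105 + (0)·(-100) + (-2)·(-181) = 99
  c_6 = (0)·(-101) + (-1)·(-364) + (0)·(-60) + 0·91 + 0·105 + (0)·(-100) + (2)·(-181) = 2
  c_7 = (0)·(-101) + (0)·(-364) + (1)·(-60) + 0·91 + 2·105 + (1)·(-100) + (0)·(-181) = 50
p = 5; digits c_i = Σ_j d_{ij}·5^j, 0 ≤ d_{ij} < 5:
  c_1 = 110 = 0·5^0 + 2·5^1 + 4·5^2
  c_2 = 105 = 0·5^0 + 1·5^1 + 4·5^2
  c_3 = 91 = 1·5^0 + 3·5^1 + 3·5^2
  c_4 = 17 = 2·5^0 + 3·5^1
  c_5 = 99 = 4·5^0 + 4·5^1 + 3·5^2
  c_6 = 2 = 2·5^0
  c_7 = 50 = 0·5^0 + 0·5^1 + 2·5^2
p-restricted factor λ_0 = (0, 0, 1, 2, 4, 2, 0)
p-restricted factor λ_1 = (2, 1, 3, 3, 4, 0, 0)
p-restricted factor λ_2 = (4, 4, 3, 0, 3, 0, 2)

((0, 0, 1, 2, 4, 2, 0), (2, 1, 3, 3, 4, 0, 0), (4, 4, 3, 0, 3, 0, 2))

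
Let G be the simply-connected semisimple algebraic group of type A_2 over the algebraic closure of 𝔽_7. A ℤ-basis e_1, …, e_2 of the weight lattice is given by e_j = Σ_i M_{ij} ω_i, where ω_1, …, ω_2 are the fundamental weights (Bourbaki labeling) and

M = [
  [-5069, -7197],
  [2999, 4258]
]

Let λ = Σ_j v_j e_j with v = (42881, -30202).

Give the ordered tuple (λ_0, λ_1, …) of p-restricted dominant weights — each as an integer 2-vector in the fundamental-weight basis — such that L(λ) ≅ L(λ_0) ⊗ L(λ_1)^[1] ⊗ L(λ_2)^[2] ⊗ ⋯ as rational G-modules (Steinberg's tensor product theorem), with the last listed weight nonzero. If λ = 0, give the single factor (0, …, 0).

Compute c_i = Σ_j M_{ij} v_j with v = (42881, -30202):
  c_1 = (-5069)·(42881) + (-7197)·(-30202) = 5
  c_2 = (2999)·(42881) + (4258)·(-30202) = 3
p = 7; digits c_i = Σ_j d_{ij}·7^j, 0 ≤ d_{ij} < 7:
  c_1 = 5 = 5·7^0
  c_2 = 3 = 3·7^0
λ_0 = (5, 3)

((5, 3),)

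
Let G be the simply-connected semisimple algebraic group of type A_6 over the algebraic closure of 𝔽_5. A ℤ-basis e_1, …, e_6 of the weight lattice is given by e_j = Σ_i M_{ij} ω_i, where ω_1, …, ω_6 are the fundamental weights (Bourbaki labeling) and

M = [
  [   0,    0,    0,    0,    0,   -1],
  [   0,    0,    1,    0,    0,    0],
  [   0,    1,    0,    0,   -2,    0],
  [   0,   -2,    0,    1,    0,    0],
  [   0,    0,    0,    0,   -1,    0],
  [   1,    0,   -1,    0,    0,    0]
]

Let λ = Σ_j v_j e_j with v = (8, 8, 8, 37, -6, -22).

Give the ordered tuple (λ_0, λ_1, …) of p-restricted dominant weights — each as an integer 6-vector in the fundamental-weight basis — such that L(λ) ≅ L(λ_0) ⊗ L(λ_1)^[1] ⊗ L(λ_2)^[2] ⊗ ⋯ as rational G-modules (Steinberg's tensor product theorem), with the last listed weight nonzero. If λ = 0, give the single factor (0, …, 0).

((2, 3, 0, 1, 1, 0), (4, 1, 4, 4, 1, 0))

ω-coordinates c = M·v, v = (8, 8, 8, 37, -6, -22):
  c_1 = 0·8 + 0·8 + 0·8 + 0·37 + (0)·(-6) + (-1)·(-22) = 22
  c_2 = 0·8 + 0·8 + 1·8 + 0·37 + (0)·(-6) + (0)·(-22) = 8
  c_3 = 0·8 + 1·8 + 0·8 + 0·37 + (-2)·(-6) + (0)·(-22) = 20
  c_4 = 0·8 + (-2)·(8) + 0·8 + 1·37 + (0)·(-6) + (0)·(-22) = 21
  c_5 = 0·8 + 0·8 + 0·8 + 0·37 + (-1)·(-6) + (0)·(-22) = 6
  c_6 = 1·8 + 0·8 + (-1)·(8) + 0·37 + (0)·(-6) + (0)·(-22) = 0
Writing each c_i in base p = 5:
  c_1 = 22 = 2·5^0 + 4·5^1
  c_2 = 8 = 3·5^0 + 1·5^1
  c_3 = 20 = 0·5^0 + 4·5^1
  c_4 = 21 = 1·5^0 + 4·5^1
  c_5 = 6 = 1·5^0 + 1·5^1
  c_6 = 0
Factor λ_0 = (2, 3, 0, 1, 1, 0)
Factor λ_1 = (4, 1, 4, 4, 1, 0)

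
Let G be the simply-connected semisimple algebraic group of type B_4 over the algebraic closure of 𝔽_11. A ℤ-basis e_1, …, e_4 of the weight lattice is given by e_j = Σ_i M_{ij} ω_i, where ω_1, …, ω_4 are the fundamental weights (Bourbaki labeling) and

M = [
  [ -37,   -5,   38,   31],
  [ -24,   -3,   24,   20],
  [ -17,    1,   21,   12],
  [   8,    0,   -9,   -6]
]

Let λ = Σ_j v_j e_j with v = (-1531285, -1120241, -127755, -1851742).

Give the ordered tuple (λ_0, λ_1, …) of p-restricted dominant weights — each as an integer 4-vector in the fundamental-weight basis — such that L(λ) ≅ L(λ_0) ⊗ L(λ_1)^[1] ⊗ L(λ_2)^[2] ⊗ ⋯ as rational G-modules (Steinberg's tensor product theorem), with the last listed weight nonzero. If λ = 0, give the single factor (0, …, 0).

Compute c_i = Σ_j M_{ij} v_j with v = (-1531285, -1120241, -127755, -1851742):
  c_1 = -37*-1531285 + -5*-1120241 + 38*-127755 + 31*-1851742 = 58
  c_2 = -24*-1531285 + -3*-1120241 + 24*-127755 + 20*-1851742 = 10603
  c_3 = -17*-1531285 + 1*-1120241 + 21*-127755 + 12*-1851742 = 7845
  c_4 = 8*-1531285 + 0*-1120241 + -9*-127755 + -6*-1851742 = 9967
Base-11 expansion of each c_i:
  c_1 = 58 = 3·11^0 + 5·11^1
  c_2 = 10603 = 10·11^0 + 6·11^1 + 10·11^2 + 7·11^3
  c_3 = 7845 = 2·11^0 + 9·11^1 + 9·11^2 + 5·11^3
  c_4 = 9967 = 1·11^0 + 4·11^1 + 5·11^2 + 7·11^3
p-restricted factor λ_0 = (3, 10, 2, 1)
p-restricted factor λ_1 = (5, 6, 9, 4)
p-restricted factor λ_2 = (0, 10, 9, 5)
p-restricted factor λ_3 = (0, 7, 5, 7)

((3, 10, 2, 1), (5, 6, 9, 4), (0, 10, 9, 5), (0, 7, 5, 7))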